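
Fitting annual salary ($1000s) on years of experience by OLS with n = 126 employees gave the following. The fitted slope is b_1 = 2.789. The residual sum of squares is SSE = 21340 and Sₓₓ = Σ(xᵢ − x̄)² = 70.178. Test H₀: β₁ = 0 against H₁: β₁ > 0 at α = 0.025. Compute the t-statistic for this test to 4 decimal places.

t = 1.7810

MSE = SSE/(n − 2) = 21340/124 = 172.097.
SE(b_1) = √(MSE/Sₓₓ) = √(172.097/70.178) = 1.56598.
t = 2.789 / 1.56598 = 1.7810.
df = n − 2 = 124.
One-sided p ≈ 0.0387, which is ≥ 0.025, so fail to reject H₀.
The data do not give significant evidence that the true slope on years of experience is positive.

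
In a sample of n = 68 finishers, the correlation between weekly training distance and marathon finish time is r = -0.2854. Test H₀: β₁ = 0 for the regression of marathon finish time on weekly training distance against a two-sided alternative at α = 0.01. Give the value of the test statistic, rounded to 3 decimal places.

t = -2.419

t = r·√(n − 2)/√(1 − r²) = -0.2854·√66/√0.918547 = -2.419.
df = n − 2 = 66.
Two-sided p ≈ 0.0183, which is ≥ 0.01, so fail to reject H₀.
The data do not give significant evidence of a linear association between weekly training distance and marathon finish time.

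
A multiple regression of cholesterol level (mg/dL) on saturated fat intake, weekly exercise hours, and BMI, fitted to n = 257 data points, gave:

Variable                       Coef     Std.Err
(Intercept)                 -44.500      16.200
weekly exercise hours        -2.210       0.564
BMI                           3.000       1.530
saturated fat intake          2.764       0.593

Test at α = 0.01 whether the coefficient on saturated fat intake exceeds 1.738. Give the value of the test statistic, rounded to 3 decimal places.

t = 1.730

Read off: b = 2.764, SE = 0.593 for saturated fat intake.
H₀: β₁ = 1.738 vs H₁: β₁ > 1.738.
t = (2.764 − 1.738) / 0.593 = 1.730.
df = n − k − 1 = 257 − 3 − 1 = 253.
One-sided p ≈ 0.0424, which is ≥ 0.01, so fail to reject H₀.
The data do not give significant evidence that the true slope on saturated fat intake exceeds 1.738 mg/dL per unit, holding the other predictors fixed.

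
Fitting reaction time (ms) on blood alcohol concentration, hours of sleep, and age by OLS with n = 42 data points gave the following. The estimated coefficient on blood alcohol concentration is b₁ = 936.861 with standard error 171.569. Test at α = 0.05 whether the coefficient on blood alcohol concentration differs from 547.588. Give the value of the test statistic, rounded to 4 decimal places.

t = 2.2689

H₀: β₁ = 547.588 vs H₁: β₁ ≠ 547.588.
t = (b₁ − β₁⁰)/SE = (936.861 − 547.588) / 171.569 = 2.2689.
df = n − k − 1 = 42 − 3 − 1 = 38.
Two-sided p ≈ 0.0290, which is < 0.05, so reject H₀.
There is evidence that the true slope on blood alcohol concentration differs from 547.588 ms per unit, holding the other predictors fixed.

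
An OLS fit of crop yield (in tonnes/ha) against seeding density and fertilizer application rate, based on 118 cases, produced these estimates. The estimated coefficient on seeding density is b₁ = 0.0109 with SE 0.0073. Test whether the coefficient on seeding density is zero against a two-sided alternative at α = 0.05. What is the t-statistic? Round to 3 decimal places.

t = 1.493

H₀: β₁ = 0 vs H₁: β₁ ≠ 0.
t = (b₁ − β₁⁰)/SE = 0.0109 / 0.0073 = 1.493.
df = n − k − 1 = 118 − 2 − 1 = 115.
Two-sided p ≈ 0.1381, which is ≥ 0.05, so fail to reject H₀.
The data do not give significant evidence of an association between seeding density and crop yield, after adjusting for the other predictors.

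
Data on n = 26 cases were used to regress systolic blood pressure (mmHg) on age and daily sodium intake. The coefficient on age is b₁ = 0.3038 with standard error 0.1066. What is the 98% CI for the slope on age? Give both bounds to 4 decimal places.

df = n − k − 1 = 26 − 2 − 1 = 23.
t* = t_{0.01, 23} = 2.499867.
Margin = t* × SE = 2.499867 × 0.1066 = 0.266486.
CI: 0.3038 ± 0.266486 → (0.0373, 0.5703).
With 98% confidence, each one-unit increase in age is associated with a change of between 0.0373 and 0.5703 mmHg in systolic blood pressure, holding the other predictors fixed.

(0.0373, 0.5703)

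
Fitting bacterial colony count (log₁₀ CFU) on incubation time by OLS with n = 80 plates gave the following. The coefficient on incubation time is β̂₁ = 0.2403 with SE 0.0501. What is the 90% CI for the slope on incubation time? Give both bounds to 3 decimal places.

df = n − 2 = 80 − 2 = 78.
t* = t_{0.05, 78} = 1.664625.
Margin = t* × SE = 1.664625 × 0.0501 = 0.08340.
CI: 0.2403 ± 0.08340 → (0.157, 0.324).
With 90% confidence, each one-unit increase in incubation time is associated with a change of between 0.157 and 0.324 log₁₀ CFU in bacterial colony count.

(0.157, 0.324)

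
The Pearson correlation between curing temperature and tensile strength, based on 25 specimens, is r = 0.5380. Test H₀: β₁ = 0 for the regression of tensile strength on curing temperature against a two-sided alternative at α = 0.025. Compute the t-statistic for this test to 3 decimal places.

t = 3.061

t = r·√(n − 2)/√(1 − r²) = 0.5380·√23/√0.710556 = 3.061.
df = n − 2 = 23.
Two-sided p ≈ 0.0055, which is < 0.025, so reject H₀.
There is evidence of a linear association between curing temperature and tensile strength.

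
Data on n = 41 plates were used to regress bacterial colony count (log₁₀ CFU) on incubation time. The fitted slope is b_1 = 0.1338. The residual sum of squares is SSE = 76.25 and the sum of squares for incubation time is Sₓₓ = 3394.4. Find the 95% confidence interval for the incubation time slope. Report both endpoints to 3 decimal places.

(0.085, 0.182)

MSE = SSE/(n − 2) = 76.25/39 = 1.95513.
SE(b_1) = √(MSE/Sₓₓ) = √(1.95513/3394.4) = 0.0239997.
df = n − 2 = 39.
t* = t_{0.025, 39} = 2.022691.
Margin = t* × SE = 2.022691 × 0.0239997 = 0.04854.
CI: 0.1338 ± 0.04854 → (0.085, 0.182).
With 95% confidence, each one-unit increase in incubation time is associated with a change of between 0.085 and 0.182 log₁₀ CFU in bacterial colony count.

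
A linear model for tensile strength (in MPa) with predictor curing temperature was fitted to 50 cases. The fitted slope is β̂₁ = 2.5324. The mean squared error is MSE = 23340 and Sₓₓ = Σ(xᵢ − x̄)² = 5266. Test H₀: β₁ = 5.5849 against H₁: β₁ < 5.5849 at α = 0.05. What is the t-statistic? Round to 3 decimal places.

SE(β̂₁) = √(MSE/Sₓₓ) = √(23340/5266) = 2.10528.
t = (2.5324 − 5.5849) / 2.10528 = -1.450.
df = n − 2 = 48.
One-sided p ≈ 0.0768, which is ≥ 0.05, so fail to reject H₀.
The data do not give significant evidence that the true slope on curing temperature is below 5.5849 MPa per unit.

t = -1.450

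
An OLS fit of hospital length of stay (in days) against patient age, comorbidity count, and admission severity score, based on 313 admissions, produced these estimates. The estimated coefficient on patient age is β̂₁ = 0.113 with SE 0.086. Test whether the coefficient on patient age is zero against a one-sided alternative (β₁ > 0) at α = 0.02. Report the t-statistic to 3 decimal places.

H₀: β₁ = 0 vs H₁: β₁ > 0.
t = (β̂₁ − β₁⁰)/SE = 0.113 / 0.086 = 1.314.
df = n − k − 1 = 313 − 3 − 1 = 309.
One-sided p ≈ 0.0949, which is ≥ 0.02, so fail to reject H₀.
The data do not give significant evidence that the true slope on patient age is positive, holding the other predictors fixed.

t = 1.314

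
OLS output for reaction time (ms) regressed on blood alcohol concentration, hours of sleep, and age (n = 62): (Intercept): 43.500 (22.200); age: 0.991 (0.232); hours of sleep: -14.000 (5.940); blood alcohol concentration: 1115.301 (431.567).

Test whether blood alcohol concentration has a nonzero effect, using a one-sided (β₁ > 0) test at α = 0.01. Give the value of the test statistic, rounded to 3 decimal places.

t = 2.584

Read off: b = 1115.301, SE = 431.567 for blood alcohol concentration.
H₀: β₁ = 0 vs H₁: β₁ > 0.
t = 1115.301 / 431.567 = 2.584.
df = n − k − 1 = 62 − 3 − 1 = 58.
One-sided p ≈ 0.0061, which is < 0.01, so reject H₀.
There is evidence that the true slope on blood alcohol concentration is positive, holding the other predictors fixed.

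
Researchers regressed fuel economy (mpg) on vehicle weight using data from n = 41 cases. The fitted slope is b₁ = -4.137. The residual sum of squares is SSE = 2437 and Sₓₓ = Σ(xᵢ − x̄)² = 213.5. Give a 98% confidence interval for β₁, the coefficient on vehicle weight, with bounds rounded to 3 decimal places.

(-5.449, -2.825)

MSE = SSE/(n − 2) = 2437/39 = 62.4872.
SE(b₁) = √(MSE/Sₓₓ) = √(62.4872/213.5) = 0.540999.
df = n − 2 = 39.
t* = t_{0.01, 39} = 2.425841.
Margin = t* × SE = 2.425841 × 0.540999 = 1.31238.
CI: -4.137 ± 1.31238 → (-5.449, -2.825).
With 98% confidence, each one-unit increase in vehicle weight is associated with a change of between -5.449 and -2.825 mpg in fuel economy.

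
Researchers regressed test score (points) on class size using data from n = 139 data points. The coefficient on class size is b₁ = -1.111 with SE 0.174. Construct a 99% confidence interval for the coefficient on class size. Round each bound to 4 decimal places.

df = n − 2 = 139 − 2 = 137.
t* = t_{0.005, 137} = 2.612192.
Margin = t* × SE = 2.612192 × 0.174 = 0.454521.
CI: -1.111 ± 0.454521 → (-1.5655, -0.6565).
With 99% confidence, each one-unit increase in class size is associated with a change of between -1.5655 and -0.6565 points in test score.

(-1.5655, -0.6565)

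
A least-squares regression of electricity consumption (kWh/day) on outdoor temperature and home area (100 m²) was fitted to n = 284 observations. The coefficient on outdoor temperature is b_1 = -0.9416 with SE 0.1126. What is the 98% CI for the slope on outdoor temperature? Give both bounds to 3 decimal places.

(-1.205, -0.678)

df = n − k − 1 = 284 − 2 − 1 = 281.
t* = t_{0.01, 281} = 2.339691.
Margin = t* × SE = 2.339691 × 0.1126 = 0.26345.
CI: -0.9416 ± 0.26345 → (-1.205, -0.678).
With 98% confidence, each one-unit increase in outdoor temperature is associated with a change of between -1.205 and -0.678 kWh/day in electricity consumption, holding the other predictors fixed.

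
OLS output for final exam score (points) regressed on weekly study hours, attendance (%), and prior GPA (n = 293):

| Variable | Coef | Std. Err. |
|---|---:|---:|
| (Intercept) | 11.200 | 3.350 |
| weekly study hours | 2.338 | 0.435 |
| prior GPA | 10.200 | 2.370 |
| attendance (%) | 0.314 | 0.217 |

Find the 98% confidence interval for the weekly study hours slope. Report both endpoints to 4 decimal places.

Read off: b = 2.338, SE = 0.435 for weekly study hours.
df = n − k − 1 = 293 − 3 − 1 = 289.
t* = t_{0.01, 289} = 2.33932.
Margin = t* × SE = 2.33932 × 0.435 = 1.017604.
CI: 2.338 ± 1.017604 → (1.3204, 3.3556).

(1.3204, 3.3556)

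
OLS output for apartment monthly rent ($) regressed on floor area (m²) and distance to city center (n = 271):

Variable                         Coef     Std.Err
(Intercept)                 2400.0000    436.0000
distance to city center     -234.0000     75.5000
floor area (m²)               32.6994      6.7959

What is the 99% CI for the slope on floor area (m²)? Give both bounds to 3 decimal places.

(15.069, 50.330)

Read off: b = 32.6994, SE = 6.7959 for floor area (m²).
df = n − k − 1 = 271 − 2 − 1 = 268.
t* = t_{0.005, 268} = 2.594298.
Margin = t* × SE = 2.594298 × 6.7959 = 17.63059.
CI: 32.6994 ± 17.63059 → (15.069, 50.330).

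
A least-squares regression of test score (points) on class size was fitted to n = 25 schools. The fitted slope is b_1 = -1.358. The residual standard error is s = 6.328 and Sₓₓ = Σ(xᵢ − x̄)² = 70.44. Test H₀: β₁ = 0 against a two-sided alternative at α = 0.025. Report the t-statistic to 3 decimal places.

SE(b_1) = s/√Sₓₓ = 6.328/√70.44 = 0.753975.
t = -1.358 / 0.753975 = -1.801.
df = n − 2 = 23.
Two-sided p ≈ 0.0848, which is ≥ 0.025, so fail to reject H₀.
The data do not give significant evidence of an association between class size and test score.

t = -1.801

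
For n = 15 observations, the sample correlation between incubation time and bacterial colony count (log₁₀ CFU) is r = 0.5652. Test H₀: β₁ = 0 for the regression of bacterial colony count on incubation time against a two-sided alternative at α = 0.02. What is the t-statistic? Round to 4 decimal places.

t = r·√(n − 2)/√(1 − r²) = 0.5652·√13/√0.680549 = 2.4703.
df = n − 2 = 13.
Two-sided p ≈ 0.0281, which is ≥ 0.02, so fail to reject H₀.
The data do not give significant evidence of a linear association between incubation time and bacterial colony count.

t = 2.4703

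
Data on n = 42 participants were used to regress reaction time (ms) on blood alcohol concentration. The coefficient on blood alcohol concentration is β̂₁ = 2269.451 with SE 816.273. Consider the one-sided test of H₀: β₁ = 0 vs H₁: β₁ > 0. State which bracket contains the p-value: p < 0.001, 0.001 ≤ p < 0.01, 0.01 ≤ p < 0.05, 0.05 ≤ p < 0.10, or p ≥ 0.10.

t = 2269.451 / 816.273 = 2.780.
df = n − 2 = 42 − 2 = 40.
One-sided p = P(T_{40} > t) ≈ 0.0041.
So 0.001 ≤ p < 0.01.

0.001 ≤ p < 0.01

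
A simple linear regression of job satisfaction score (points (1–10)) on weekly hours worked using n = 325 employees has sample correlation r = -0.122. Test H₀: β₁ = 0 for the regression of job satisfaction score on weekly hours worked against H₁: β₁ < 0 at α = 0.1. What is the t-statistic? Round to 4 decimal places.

t = -2.2091

t = r·√(n − 2)/√(1 − r²) = -0.122·√323/√0.985116 = -2.2091.
df = n − 2 = 323.
One-sided p ≈ 0.0139, which is < 0.1, so reject H₀.
There is evidence of a linear association between weekly hours worked and job satisfaction score.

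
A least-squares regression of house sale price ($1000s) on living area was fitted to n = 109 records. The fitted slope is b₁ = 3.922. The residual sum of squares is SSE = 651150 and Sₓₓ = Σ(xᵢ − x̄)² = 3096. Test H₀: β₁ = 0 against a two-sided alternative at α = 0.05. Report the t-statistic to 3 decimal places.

t = 2.797

MSE = SSE/(n − 2) = 651150/107 = 6085.51.
SE(b₁) = √(MSE/Sₓₓ) = √(6085.51/3096) = 1.402.
t = 3.922 / 1.402 = 2.797.
df = n − 2 = 107.
Two-sided p ≈ 0.0061, which is < 0.05, so reject H₀.
There is evidence that living area is associated with house sale price.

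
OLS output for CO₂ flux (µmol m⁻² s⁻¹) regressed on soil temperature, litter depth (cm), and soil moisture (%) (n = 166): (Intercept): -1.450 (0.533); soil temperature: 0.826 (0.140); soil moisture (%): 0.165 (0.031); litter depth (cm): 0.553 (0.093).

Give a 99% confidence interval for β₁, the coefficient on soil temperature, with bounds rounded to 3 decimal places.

(0.461, 1.191)

Read off: b = 0.826, SE = 0.140 for soil temperature.
df = n − k − 1 = 166 − 3 − 1 = 162.
t* = t_{0.005, 162} = 2.606518.
Margin = t* × SE = 2.606518 × 0.140 = 0.36491.
CI: 0.826 ± 0.36491 → (0.461, 1.191).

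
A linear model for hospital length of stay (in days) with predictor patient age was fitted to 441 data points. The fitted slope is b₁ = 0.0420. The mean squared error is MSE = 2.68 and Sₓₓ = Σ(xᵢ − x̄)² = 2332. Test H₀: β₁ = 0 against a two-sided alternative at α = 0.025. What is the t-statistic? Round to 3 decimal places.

SE(b₁) = √(MSE/Sₓₓ) = √(2.68/2332) = 0.0339003.
t = 0.0420 / 0.0339003 = 1.239.
df = n − 2 = 439.
Two-sided p ≈ 0.2160, which is ≥ 0.025, so fail to reject H₀.
The data do not give significant evidence of an association between patient age and hospital length of stay.

t = 1.239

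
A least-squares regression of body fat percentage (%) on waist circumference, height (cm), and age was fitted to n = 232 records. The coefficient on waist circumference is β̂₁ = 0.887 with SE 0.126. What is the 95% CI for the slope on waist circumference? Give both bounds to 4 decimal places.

df = n − k − 1 = 232 − 3 − 1 = 228.
t* = t_{0.025, 228} = 1.970423.
Margin = t* × SE = 1.970423 × 0.126 = 0.248273.
CI: 0.887 ± 0.248273 → (0.6387, 1.1353).
With 95% confidence, each one-unit increase in waist circumference is associated with a change of between 0.6387 and 1.1353 % in body fat percentage, holding the other predictors fixed.

(0.6387, 1.1353)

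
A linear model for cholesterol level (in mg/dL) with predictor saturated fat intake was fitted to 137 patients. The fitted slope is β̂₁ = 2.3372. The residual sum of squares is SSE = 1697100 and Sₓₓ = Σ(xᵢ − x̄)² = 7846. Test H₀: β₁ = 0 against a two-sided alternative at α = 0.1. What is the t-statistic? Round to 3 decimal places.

t = 1.846

MSE = SSE/(n − 2) = 1697100/135 = 12571.1.
SE(β̂₁) = √(MSE/Sₓₓ) = √(12571.1/7846) = 1.26579.
t = 2.3372 / 1.26579 = 1.846.
df = n − 2 = 135.
Two-sided p ≈ 0.0670, which is < 0.1, so reject H₀.
There is evidence that saturated fat intake is associated with cholesterol level.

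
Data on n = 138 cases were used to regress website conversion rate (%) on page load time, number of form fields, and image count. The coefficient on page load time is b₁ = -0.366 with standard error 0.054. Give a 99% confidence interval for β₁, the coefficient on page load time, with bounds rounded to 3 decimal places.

df = n − k − 1 = 138 − 3 − 1 = 134.
t* = t_{0.005, 134} = 2.613017.
Margin = t* × SE = 2.613017 × 0.054 = 0.14110.
CI: -0.366 ± 0.14110 → (-0.507, -0.225).
With 99% confidence, each one-unit increase in page load time is associated with a change of between -0.507 and -0.225 % in website conversion rate, holding the other predictors fixed.

(-0.507, -0.225)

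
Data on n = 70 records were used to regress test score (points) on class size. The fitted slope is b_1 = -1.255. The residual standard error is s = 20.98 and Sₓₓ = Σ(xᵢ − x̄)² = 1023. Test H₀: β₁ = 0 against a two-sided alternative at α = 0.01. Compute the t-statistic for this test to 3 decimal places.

t = -1.913

SE(b_1) = s/√Sₓₓ = 20.98/√1023 = 0.655945.
t = -1.255 / 0.655945 = -1.913.
df = n − 2 = 68.
Two-sided p ≈ 0.0599, which is ≥ 0.01, so fail to reject H₀.
The data do not give significant evidence of an association between class size and test score.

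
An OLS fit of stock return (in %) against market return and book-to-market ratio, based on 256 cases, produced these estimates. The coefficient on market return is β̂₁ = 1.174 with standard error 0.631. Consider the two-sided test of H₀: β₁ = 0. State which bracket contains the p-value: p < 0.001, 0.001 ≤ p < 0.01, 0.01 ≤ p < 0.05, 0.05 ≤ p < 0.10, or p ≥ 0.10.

t = 1.174 / 0.631 = 1.861.
df = n − k − 1 = 256 − 2 − 1 = 253.
Two-sided p = 2·P(T_{253} > |t|) ≈ 0.0640.
So 0.05 ≤ p < 0.10.

0.05 ≤ p < 0.10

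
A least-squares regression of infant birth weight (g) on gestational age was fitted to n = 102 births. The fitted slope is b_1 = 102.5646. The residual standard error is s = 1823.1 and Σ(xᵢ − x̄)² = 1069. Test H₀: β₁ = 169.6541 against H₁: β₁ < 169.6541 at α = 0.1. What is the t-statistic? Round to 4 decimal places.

t = -1.2032

SE(b_1) = s/√Sₓₓ = 1823.1/√1069 = 55.7599.
t = (102.5646 − 169.6541) / 55.7599 = -1.2032.
df = n − 2 = 100.
One-sided p ≈ 0.1159, which is ≥ 0.1, so fail to reject H₀.
The data do not give significant evidence that the true slope on gestational age is below 169.6541 g per unit.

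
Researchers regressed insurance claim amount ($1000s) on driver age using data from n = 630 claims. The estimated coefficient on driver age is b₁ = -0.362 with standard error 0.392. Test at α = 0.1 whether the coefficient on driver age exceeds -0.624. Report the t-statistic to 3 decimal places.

t = 0.668

H₀: β₁ = -0.624 vs H₁: β₁ > -0.624.
t = (b₁ − β₁⁰)/SE = (-0.362 − (-0.624)) / 0.392 = 0.668.
df = n − 2 = 630 − 2 = 628.
One-sided p ≈ 0.2521, which is ≥ 0.1, so fail to reject H₀.
The data do not give significant evidence that the true slope on driver age exceeds -0.624 $1000s per unit.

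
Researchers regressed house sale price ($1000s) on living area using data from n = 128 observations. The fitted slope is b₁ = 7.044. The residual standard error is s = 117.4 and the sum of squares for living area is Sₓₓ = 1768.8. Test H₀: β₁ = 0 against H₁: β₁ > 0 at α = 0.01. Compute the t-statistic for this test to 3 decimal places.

SE(b₁) = s/√Sₓₓ = 117.4/√1768.8 = 2.79144.
t = 7.044 / 2.79144 = 2.523.
df = n − 2 = 126.
One-sided p ≈ 0.0064, which is < 0.01, so reject H₀.
There is evidence that the true slope on living area is positive.

t = 2.523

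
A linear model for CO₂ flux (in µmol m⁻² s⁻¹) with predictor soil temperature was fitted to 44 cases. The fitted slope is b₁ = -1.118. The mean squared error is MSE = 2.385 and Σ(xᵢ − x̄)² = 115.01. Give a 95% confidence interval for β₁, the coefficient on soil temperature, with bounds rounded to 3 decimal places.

(-1.409, -0.827)

SE(b₁) = √(MSE/Sₓₓ) = √(2.385/115.01) = 0.144005.
df = n − 2 = 42.
t* = t_{0.025, 42} = 2.018082.
Margin = t* × SE = 2.018082 × 0.144005 = 0.29061.
CI: -1.118 ± 0.29061 → (-1.409, -0.827).
With 95% confidence, each one-unit increase in soil temperature is associated with a change of between -1.409 and -0.827 µmol m⁻² s⁻¹ in CO₂ flux.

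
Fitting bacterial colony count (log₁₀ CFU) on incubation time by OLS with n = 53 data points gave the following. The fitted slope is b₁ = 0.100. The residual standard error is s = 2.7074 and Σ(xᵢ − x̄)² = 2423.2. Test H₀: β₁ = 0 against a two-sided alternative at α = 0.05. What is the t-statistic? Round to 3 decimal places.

t = 1.818

SE(b₁) = s/√Sₓₓ = 2.7074/√2423.2 = 0.0549994.
t = 0.100 / 0.0549994 = 1.818.
df = n − 2 = 51.
Two-sided p ≈ 0.0749, which is ≥ 0.05, so fail to reject H₀.
The data do not give significant evidence of an association between incubation time and bacterial colony count.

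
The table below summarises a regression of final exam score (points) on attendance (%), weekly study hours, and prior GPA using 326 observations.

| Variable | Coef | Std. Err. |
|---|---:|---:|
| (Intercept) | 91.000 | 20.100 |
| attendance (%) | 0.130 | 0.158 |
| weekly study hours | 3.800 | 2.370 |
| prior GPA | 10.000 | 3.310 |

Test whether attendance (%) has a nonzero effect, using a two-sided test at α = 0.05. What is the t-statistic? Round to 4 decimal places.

Read off: b = 0.130, SE = 0.158 for attendance (%).
H₀: β₁ = 0 vs H₁: β₁ ≠ 0.
t = 0.130 / 0.158 = 0.8228.
df = n − k − 1 = 326 − 3 − 1 = 322.
Two-sided p ≈ 0.4112, which is ≥ 0.05, so fail to reject H₀.
The data do not give significant evidence of an association between attendance (%) and final exam score, after adjusting for the other predictors.

t = 0.8228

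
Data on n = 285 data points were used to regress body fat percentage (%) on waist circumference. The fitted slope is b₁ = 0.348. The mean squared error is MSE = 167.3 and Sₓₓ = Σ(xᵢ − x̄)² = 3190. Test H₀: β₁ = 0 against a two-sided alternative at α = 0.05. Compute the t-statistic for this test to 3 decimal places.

t = 1.520

SE(b₁) = √(MSE/Sₓₓ) = √(167.3/3190) = 0.229009.
t = 0.348 / 0.229009 = 1.520.
df = n − 2 = 283.
Two-sided p ≈ 0.1297, which is ≥ 0.05, so fail to reject H₀.
The data do not give significant evidence of an association between waist circumference and body fat percentage.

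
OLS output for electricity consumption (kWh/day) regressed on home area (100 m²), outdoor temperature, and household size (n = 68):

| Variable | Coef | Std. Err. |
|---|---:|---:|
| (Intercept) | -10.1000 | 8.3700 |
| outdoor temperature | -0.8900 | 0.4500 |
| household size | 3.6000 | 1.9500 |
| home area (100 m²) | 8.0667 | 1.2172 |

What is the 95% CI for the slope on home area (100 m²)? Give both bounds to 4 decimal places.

Read off: b = 8.0667, SE = 1.2172 for home area (100 m²).
df = n − k − 1 = 68 − 3 − 1 = 64.
t* = t_{0.025, 64} = 1.99773.
Margin = t* × SE = 1.99773 × 1.2172 = 2.431637.
CI: 8.0667 ± 2.431637 → (5.6351, 10.4983).

(5.6351, 10.4983)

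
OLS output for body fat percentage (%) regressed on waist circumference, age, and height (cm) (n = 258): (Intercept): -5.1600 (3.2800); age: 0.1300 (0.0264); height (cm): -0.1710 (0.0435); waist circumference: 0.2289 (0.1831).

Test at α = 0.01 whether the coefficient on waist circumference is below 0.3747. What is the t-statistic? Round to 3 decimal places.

t = -0.796

Read off: b = 0.2289, SE = 0.1831 for waist circumference.
H₀: β₁ = 0.3747 vs H₁: β₁ < 0.3747.
t = (0.2289 − 0.3747) / 0.1831 = -0.796.
df = n − k − 1 = 258 − 3 − 1 = 254.
One-sided p ≈ 0.2133, which is ≥ 0.01, so fail to reject H₀.
The data do not give significant evidence that the true slope on waist circumference is below 0.3747 % per unit, holding the other predictors fixed.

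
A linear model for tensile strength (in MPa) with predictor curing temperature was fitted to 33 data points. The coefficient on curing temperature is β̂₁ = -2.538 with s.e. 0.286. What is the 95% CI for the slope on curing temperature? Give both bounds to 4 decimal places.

(-3.1213, -1.9547)

df = n − 2 = 33 − 2 = 31.
t* = t_{0.025, 31} = 2.039513.
Margin = t* × SE = 2.039513 × 0.286 = 0.583301.
CI: -2.538 ± 0.583301 → (-3.1213, -1.9547).
With 95% confidence, each one-unit increase in curing temperature is associated with a change of between -3.1213 and -1.9547 MPa in tensile strength.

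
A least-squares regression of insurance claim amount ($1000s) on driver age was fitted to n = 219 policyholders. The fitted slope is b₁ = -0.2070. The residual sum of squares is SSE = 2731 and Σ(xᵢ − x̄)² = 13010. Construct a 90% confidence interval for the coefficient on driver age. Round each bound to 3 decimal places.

(-0.258, -0.156)

MSE = SSE/(n − 2) = 2731/217 = 12.5853.
SE(b₁) = √(MSE/Sₓₓ) = √(12.5853/13010) = 0.0311023.
df = n − 2 = 217.
t* = t_{0.05, 217} = 1.651906.
Margin = t* × SE = 1.651906 × 0.0311023 = 0.05138.
CI: -0.2070 ± 0.05138 → (-0.258, -0.156).
With 90% confidence, each one-unit increase in driver age is associated with a change of between -0.258 and -0.156 $1000s in insurance claim amount.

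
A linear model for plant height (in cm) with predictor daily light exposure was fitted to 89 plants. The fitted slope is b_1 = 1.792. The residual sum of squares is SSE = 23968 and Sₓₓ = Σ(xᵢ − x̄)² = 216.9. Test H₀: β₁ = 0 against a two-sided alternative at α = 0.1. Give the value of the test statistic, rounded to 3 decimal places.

MSE = SSE/(n − 2) = 23968/87 = 275.494.
SE(b_1) = √(MSE/Sₓₓ) = √(275.494/216.9) = 1.12701.
t = 1.792 / 1.12701 = 1.590.
df = n − 2 = 87.
Two-sided p ≈ 0.1155, which is ≥ 0.1, so fail to reject H₀.
The data do not give significant evidence of an association between daily light exposure and plant height.

t = 1.590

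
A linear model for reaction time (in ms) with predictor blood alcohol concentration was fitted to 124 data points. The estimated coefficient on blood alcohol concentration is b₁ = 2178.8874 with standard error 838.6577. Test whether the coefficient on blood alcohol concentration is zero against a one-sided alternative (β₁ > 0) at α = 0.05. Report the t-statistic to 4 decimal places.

t = 2.5981

H₀: β₁ = 0 vs H₁: β₁ > 0.
t = (b₁ − β₁⁰)/SE = 2178.8874 / 838.6577 = 2.5981.
df = n − 2 = 124 − 2 = 122.
One-sided p ≈ 0.0053, which is < 0.05, so reject H₀.
There is evidence that the true slope on blood alcohol concentration is positive.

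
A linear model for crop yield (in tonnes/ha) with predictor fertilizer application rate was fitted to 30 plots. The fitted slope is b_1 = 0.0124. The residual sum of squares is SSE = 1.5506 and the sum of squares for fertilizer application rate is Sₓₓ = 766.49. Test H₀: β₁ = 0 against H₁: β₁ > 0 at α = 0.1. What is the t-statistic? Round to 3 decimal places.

MSE = SSE/(n − 2) = 1.5506/28 = 0.0553786.
SE(b_1) = √(MSE/Sₓₓ) = √(0.0553786/766.49) = 0.00849997.
t = 0.0124 / 0.00849997 = 1.459.
df = n − 2 = 28.
One-sided p ≈ 0.0779, which is < 0.1, so reject H₀.
There is evidence that the true slope on fertilizer application rate is positive.

t = 1.459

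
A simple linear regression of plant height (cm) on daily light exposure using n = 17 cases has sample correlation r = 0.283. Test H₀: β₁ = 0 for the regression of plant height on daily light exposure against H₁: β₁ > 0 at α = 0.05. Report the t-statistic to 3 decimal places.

t = r·√(n − 2)/√(1 − r²) = 0.283·√15/√0.919911 = 1.143.
df = n − 2 = 15.
One-sided p ≈ 0.1355, which is ≥ 0.05, so fail to reject H₀.
The data do not give significant evidence of a linear association between daily light exposure and plant height.

t = 1.143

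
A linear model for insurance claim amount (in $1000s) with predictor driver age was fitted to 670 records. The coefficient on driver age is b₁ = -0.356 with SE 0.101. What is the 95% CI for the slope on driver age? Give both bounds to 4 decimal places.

(-0.5543, -0.1577)

df = n − 2 = 670 − 2 = 668.
t* = t_{0.025, 668} = 1.963522.
Margin = t* × SE = 1.963522 × 0.101 = 0.198316.
CI: -0.356 ± 0.198316 → (-0.5543, -0.1577).
With 95% confidence, each one-unit increase in driver age is associated with a change of between -0.5543 and -0.1577 $1000s in insurance claim amount.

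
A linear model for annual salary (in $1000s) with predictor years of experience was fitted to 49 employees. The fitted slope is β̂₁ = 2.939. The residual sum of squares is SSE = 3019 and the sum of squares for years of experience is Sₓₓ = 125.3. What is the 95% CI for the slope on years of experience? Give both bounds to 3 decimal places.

(1.499, 4.379)

MSE = SSE/(n − 2) = 3019/47 = 64.234.
SE(β̂₁) = √(MSE/Sₓₓ) = √(64.234/125.3) = 0.71599.
df = n − 2 = 47.
t* = t_{0.025, 47} = 2.011741.
Margin = t* × SE = 2.011741 × 0.71599 = 1.44039.
CI: 2.939 ± 1.44039 → (1.499, 4.379).
With 95% confidence, each one-unit increase in years of experience is associated with a change of between 1.499 and 4.379 $1000s in annual salary.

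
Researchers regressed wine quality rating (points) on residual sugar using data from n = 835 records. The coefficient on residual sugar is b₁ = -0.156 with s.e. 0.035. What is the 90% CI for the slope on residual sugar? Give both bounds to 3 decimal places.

df = n − 2 = 835 − 2 = 833.
t* = t_{0.05, 833} = 1.646685.
Margin = t* × SE = 1.646685 × 0.035 = 0.05763.
CI: -0.156 ± 0.05763 → (-0.214, -0.098).
With 90% confidence, each one-unit increase in residual sugar is associated with a change of between -0.214 and -0.098 points in wine quality rating.

(-0.214, -0.098)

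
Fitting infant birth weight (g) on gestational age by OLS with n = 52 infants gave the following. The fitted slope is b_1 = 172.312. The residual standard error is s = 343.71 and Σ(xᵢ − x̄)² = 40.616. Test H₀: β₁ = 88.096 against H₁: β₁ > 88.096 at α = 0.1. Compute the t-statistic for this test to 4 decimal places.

SE(b_1) = s/√Sₓₓ = 343.71/√40.616 = 53.9316.
t = (172.312 − 88.096) / 53.9316 = 1.5615.
df = n − 2 = 50.
One-sided p ≈ 0.0624, which is < 0.1, so reject H₀.
There is evidence that the true slope on gestational age exceeds 88.096 g per unit.

t = 1.5615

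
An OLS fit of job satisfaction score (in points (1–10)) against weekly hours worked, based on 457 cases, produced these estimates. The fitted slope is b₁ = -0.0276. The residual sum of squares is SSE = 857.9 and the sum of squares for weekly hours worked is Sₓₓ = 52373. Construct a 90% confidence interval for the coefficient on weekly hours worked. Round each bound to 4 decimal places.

MSE = SSE/(n − 2) = 857.9/455 = 1.88549.
SE(b₁) = √(MSE/Sₓₓ) = √(1.88549/52373) = 0.00600011.
df = n − 2 = 455.
t* = t_{0.05, 455} = 1.648209.
Margin = t* × SE = 1.648209 × 0.00600011 = 0.009889.
CI: -0.0276 ± 0.009889 → (-0.0375, -0.0177).
With 90% confidence, each one-unit increase in weekly hours worked is associated with a change of between -0.0375 and -0.0177 points (1–10) in job satisfaction score.

(-0.0375, -0.0177)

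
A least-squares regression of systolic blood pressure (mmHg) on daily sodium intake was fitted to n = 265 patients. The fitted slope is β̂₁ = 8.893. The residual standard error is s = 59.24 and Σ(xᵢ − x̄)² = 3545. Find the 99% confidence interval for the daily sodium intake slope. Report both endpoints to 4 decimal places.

(6.3114, 11.4746)

SE(β̂₁) = s/√Sₓₓ = 59.24/√3545 = 0.994963.
df = n − 2 = 263.
t* = t_{0.005, 263} = 2.594652.
Margin = t* × SE = 2.594652 × 0.994963 = 2.581583.
CI: 8.893 ± 2.581583 → (6.3114, 11.4746).
With 99% confidence, each one-unit increase in daily sodium intake is associated with a change of between 6.3114 and 11.4746 mmHg in systolic blood pressure.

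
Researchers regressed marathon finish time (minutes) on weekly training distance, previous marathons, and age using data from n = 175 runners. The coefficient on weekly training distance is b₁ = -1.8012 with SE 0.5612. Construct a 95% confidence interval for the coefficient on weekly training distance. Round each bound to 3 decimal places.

(-2.909, -0.693)

df = n − k − 1 = 175 − 3 − 1 = 171.
t* = t_{0.025, 171} = 1.973934.
Margin = t* × SE = 1.973934 × 0.5612 = 1.10777.
CI: -1.8012 ± 1.10777 → (-2.909, -0.693).
With 95% confidence, each one-unit increase in weekly training distance is associated with a change of between -2.909 and -0.693 minutes in marathon finish time, holding the other predictors fixed.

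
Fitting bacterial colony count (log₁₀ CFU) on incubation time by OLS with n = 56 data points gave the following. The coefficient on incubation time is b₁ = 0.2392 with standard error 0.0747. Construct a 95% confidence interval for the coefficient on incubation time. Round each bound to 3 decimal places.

df = n − 2 = 56 − 2 = 54.
t* = t_{0.025, 54} = 2.004879.
Margin = t* × SE = 2.004879 × 0.0747 = 0.14976.
CI: 0.2392 ± 0.14976 → (0.089, 0.389).
With 95% confidence, each one-unit increase in incubation time is associated with a change of between 0.089 and 0.389 log₁₀ CFU in bacterial colony count.

(0.089, 0.389)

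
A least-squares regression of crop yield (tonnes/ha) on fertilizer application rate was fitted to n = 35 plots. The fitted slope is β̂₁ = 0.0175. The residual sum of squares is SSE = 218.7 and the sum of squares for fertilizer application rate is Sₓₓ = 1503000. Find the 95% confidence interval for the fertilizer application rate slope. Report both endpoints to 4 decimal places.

(0.0132, 0.0218)

MSE = SSE/(n − 2) = 218.7/33 = 6.62727.
SE(β̂₁) = √(MSE/Sₓₓ) = √(6.62727/1503000) = 0.00209985.
df = n − 2 = 33.
t* = t_{0.025, 33} = 2.034515.
Margin = t* × SE = 2.034515 × 0.00209985 = 0.004272.
CI: 0.0175 ± 0.004272 → (0.0132, 0.0218).
With 95% confidence, each one-unit increase in fertilizer application rate is associated with a change of between 0.0132 and 0.0218 tonnes/ha in crop yield.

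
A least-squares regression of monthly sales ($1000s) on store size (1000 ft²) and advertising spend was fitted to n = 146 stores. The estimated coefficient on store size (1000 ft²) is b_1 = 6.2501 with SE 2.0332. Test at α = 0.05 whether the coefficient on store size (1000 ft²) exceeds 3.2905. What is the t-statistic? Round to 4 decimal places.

t = 1.4556

H₀: β₁ = 3.2905 vs H₁: β₁ > 3.2905.
t = (b_1 − β₁⁰)/SE = (6.2501 − 3.2905) / 2.0332 = 1.4556.
df = n − k − 1 = 146 − 2 − 1 = 143.
One-sided p ≈ 0.0738, which is ≥ 0.05, so fail to reject H₀.
The data do not give significant evidence that the true slope on store size (1000 ft²) exceeds 3.2905 $1000s per unit, holding the other predictors fixed.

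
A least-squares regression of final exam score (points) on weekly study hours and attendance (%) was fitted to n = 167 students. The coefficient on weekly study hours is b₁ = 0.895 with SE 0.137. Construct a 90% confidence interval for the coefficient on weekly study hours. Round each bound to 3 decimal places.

(0.668, 1.122)

df = n − k − 1 = 167 − 2 − 1 = 164.
t* = t_{0.05, 164} = 1.654198.
Margin = t* × SE = 1.654198 × 0.137 = 0.22663.
CI: 0.895 ± 0.22663 → (0.668, 1.122).
With 90% confidence, each one-unit increase in weekly study hours is associated with a change of between 0.668 and 1.122 points in final exam score, holding the other predictors fixed.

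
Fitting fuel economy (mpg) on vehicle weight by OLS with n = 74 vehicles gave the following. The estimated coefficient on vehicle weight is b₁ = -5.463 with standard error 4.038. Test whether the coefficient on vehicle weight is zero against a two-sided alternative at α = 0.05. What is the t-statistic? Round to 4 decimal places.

H₀: β₁ = 0 vs H₁: β₁ ≠ 0.
t = (b₁ − β₁⁰)/SE = -5.463 / 4.038 = -1.3529.
df = n − 2 = 74 − 2 = 72.
Two-sided p ≈ 0.1803, which is ≥ 0.05, so fail to reject H₀.
The data do not give significant evidence of an association between vehicle weight and fuel economy.

t = -1.3529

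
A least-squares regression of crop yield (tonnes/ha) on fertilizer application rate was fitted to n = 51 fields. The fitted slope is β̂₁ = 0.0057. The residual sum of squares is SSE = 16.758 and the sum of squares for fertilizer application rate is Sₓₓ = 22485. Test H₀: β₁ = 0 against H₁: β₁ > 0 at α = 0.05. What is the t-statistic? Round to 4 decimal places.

MSE = SSE/(n − 2) = 16.758/49 = 0.342.
SE(β̂₁) = √(MSE/Sₓₓ) = √(0.342/22485) = 0.00390002.
t = 0.0057 / 0.00390002 = 1.4615.
df = n − 2 = 49.
One-sided p ≈ 0.0751, which is ≥ 0.05, so fail to reject H₀.
The data do not give significant evidence that the true slope on fertilizer application rate is positive.

t = 1.4615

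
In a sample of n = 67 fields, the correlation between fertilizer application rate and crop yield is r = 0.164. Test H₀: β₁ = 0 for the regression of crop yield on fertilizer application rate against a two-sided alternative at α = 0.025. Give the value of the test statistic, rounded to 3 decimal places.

t = r·√(n − 2)/√(1 − r²) = 0.164·√65/√0.973104 = 1.340.
df = n − 2 = 65.
Two-sided p ≈ 0.1848, which is ≥ 0.025, so fail to reject H₀.
The data do not give significant evidence of a linear association between fertilizer application rate and crop yield.

t = 1.340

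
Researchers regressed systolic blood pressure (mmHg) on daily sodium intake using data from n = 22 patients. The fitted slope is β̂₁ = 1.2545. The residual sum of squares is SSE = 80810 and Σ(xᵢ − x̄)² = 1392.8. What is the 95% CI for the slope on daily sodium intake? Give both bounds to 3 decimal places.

MSE = SSE/(n − 2) = 80810/20 = 4040.5.
SE(β̂₁) = √(MSE/Sₓₓ) = √(4040.5/1392.8) = 1.70323.
df = n − 2 = 20.
t* = t_{0.025, 20} = 2.085963.
Margin = t* × SE = 2.085963 × 1.70323 = 3.55287.
CI: 1.2545 ± 3.55287 → (-2.298, 4.807).
With 95% confidence, each one-unit increase in daily sodium intake is associated with a change of between -2.298 and 4.807 mmHg in systolic blood pressure.

(-2.298, 4.807)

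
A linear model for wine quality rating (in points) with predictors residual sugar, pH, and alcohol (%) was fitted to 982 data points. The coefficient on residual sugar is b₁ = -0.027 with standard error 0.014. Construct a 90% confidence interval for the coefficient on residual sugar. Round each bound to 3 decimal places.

df = n − k − 1 = 982 − 3 − 1 = 978.
t* = t_{0.05, 978} = 1.646413.
Margin = t* × SE = 1.646413 × 0.014 = 0.02305.
CI: -0.027 ± 0.02305 → (-0.050, -0.004).
With 90% confidence, each one-unit increase in residual sugar is associated with a change of between -0.050 and -0.004 points in wine quality rating, holding the other predictors fixed.

(-0.050, -0.004)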